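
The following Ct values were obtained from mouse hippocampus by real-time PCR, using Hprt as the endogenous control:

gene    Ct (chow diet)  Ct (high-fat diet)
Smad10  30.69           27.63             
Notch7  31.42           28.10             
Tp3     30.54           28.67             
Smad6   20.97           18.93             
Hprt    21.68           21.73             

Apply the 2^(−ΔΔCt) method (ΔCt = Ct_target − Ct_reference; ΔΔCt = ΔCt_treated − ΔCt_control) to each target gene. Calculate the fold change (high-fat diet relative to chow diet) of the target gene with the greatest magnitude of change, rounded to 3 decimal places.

10.339

Smad10: ΔΔCt = (27.63−21.73) − (30.69−21.68) = 5.90 − 9.01 = -3.11; fold change = 2^3.11 = 8.634
Notch7: ΔΔCt = (28.10−21.73) − (31.42−21.68) = 6.37 − 9.74 = -3.37; fold change = 2^3.37 = 10.339
Tp3: ΔΔCt = (28.67−21.73) − (30.54−21.68) = 6.94 − 8.86 = -1.92; fold change = 2^1.92 = 3.784
Smad6: ΔΔCt = (18.93−21.73) − (20.97−21.68) = -2.80 − (-0.71) = -2.09; fold change = 2^2.09 = 4.257
Notch7 has the largest |ΔΔCt| = 3.37.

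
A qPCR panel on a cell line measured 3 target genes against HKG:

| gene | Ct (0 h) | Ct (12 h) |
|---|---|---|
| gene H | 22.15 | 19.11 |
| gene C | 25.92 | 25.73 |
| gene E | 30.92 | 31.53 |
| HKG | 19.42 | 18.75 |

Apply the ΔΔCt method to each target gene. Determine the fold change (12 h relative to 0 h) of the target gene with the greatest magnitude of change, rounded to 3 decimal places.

5.169

gene H: ΔΔCt = (19.11−18.75) − (22.15−19.42) = 0.36 − 2.73 = -2.37; fold change = 2^2.37 = 5.169
gene C: ΔΔCt = (25.73−18.75) − (25.92−19.42) = 6.98 − 6.50 = 0.48; fold change = 2^-0.48 = 0.717
gene E: ΔΔCt = (31.53−18.75) − (30.92−19.42) = 12.78 − 11.50 = 1.28; fold change = 2^-1.28 = 0.412
gene H has the largest |ΔΔCt| = 2.37.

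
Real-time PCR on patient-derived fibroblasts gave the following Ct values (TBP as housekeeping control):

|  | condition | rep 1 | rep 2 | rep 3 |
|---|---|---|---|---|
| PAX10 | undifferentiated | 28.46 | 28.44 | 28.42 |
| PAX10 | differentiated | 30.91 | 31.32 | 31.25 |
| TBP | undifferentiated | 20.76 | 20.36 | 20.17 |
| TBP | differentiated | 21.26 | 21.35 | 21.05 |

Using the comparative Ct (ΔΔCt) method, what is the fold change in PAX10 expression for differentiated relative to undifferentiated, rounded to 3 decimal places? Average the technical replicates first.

0.262

Mean Ct: PAX10 undifferentiated 28.440; PAX10 differentiated 31.160; TBP undifferentiated 20.430; TBP differentiated 21.220
ΔCt(undifferentiated) = 28.440 − 20.430 = 8.010
ΔCt(differentiated) = 31.160 − 21.220 = 9.940
ΔΔCt = 9.940 − 8.010 = 1.930
Fold change = 2^(−1.930) = 0.2624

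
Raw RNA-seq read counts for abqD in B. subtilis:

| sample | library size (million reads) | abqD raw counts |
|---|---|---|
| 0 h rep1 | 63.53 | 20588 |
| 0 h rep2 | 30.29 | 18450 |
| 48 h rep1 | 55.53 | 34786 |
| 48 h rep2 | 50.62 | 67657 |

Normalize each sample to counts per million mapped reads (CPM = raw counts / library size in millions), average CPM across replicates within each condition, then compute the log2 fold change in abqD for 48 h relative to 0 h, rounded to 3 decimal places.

1.073

CPM(0 h rep1) = 20588 / 63.53 = 324.0674
CPM(0 h rep2) = 18450 / 30.29 = 609.1119
CPM(48 h rep1) = 34786 / 55.53 = 626.4362
CPM(48 h rep2) = 67657 / 50.62 = 1336.5666
mean CPM(0 h) = 466.5896; mean CPM(48 h) = 981.5014
Fold change = 981.5014 / 466.5896 = 2.10356
log2(2.10356) = 1.0728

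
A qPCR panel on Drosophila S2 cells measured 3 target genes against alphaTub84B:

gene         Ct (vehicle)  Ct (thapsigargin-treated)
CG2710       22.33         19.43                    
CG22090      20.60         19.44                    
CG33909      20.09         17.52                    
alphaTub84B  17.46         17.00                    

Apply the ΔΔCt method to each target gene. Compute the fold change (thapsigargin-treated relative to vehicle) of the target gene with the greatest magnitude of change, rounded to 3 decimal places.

CG2710: ΔΔCt = (19.43−17.00) − (22.33−17.46) = 2.43 − 4.87 = -2.44; fold change = 2^2.44 = 5.426
CG22090: ΔΔCt = (19.44−17.00) − (20.60−17.46) = 2.44 − 3.14 = -0.70; fold change = 2^0.70 = 1.625
CG33909: ΔΔCt = (17.52−17.00) − (20.09−17.46) = 0.52 − 2.63 = -2.11; fold change = 2^2.11 = 4.317
CG2710 has the largest |ΔΔCt| = 2.44.

5.426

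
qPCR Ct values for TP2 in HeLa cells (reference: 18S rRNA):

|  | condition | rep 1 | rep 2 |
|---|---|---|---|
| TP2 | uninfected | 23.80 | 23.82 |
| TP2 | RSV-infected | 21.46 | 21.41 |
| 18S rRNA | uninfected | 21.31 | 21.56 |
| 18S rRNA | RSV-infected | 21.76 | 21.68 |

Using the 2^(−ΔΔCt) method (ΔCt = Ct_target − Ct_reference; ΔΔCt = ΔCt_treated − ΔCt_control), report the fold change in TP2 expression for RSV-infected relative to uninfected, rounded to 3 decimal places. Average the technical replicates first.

6.320

Mean Ct: TP2 uninfected 23.810; TP2 RSV-infected 21.435; 18S rRNA uninfected 21.435; 18S rRNA RSV-infected 21.720
ΔCt(uninfected) = 23.810 − 21.435 = 2.375
ΔCt(RSV-infected) = 21.435 − 21.720 = -0.285
ΔΔCt = -0.285 − 2.375 = -2.660
Fold change = 2^(−(-2.660)) = 2^2.660 = 6.3203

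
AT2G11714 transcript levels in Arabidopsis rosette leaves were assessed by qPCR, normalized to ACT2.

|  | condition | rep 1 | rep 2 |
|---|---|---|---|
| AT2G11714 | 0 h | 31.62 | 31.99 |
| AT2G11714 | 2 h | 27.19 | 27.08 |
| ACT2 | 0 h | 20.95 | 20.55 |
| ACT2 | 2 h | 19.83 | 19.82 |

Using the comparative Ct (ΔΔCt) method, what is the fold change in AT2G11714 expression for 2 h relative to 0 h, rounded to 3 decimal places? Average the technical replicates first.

13.408

Mean Ct: AT2G11714 0 h 31.805; AT2G11714 2 h 27.135; ACT2 0 h 20.750; ACT2 2 h 19.825
ΔCt(0 h) = 31.805 − 20.750 = 11.055
ΔCt(2 h) = 27.135 − 19.825 = 7.310
ΔΔCt = 7.310 − 11.055 = -3.745
Fold change = 2^(−(-3.745)) = 2^3.745 = 13.4078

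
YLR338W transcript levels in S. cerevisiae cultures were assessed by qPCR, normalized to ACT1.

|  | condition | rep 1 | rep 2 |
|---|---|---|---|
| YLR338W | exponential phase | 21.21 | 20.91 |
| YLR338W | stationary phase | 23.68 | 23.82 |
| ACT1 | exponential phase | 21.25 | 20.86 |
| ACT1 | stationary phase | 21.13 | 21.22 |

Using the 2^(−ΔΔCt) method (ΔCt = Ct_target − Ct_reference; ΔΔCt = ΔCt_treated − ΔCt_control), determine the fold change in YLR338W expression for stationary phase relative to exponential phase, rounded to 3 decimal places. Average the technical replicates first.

Mean Ct: YLR338W exponential phase 21.060; YLR338W stationary phase 23.750; ACT1 exponential phase 21.055; ACT1 stationary phase 21.175
ΔCt(exponential phase) = 21.060 − 21.055 = 0.005
ΔCt(stationary phase) = 23.750 − 21.175 = 2.575
ΔΔCt = 2.575 − 0.005 = 2.570
Fold change = 2^(−2.570) = 0.1684

0.168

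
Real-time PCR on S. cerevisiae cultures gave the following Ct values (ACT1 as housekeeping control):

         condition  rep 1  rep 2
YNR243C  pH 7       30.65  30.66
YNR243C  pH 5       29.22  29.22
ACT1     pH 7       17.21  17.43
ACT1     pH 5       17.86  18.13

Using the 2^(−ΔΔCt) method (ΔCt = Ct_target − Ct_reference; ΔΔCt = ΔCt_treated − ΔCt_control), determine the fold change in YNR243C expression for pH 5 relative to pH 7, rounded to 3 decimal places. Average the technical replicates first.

Mean Ct: YNR243C pH 7 30.655; YNR243C pH 5 29.220; ACT1 pH 7 17.320; ACT1 pH 5 17.995
ΔCt(pH 7) = 30.655 − 17.320 = 13.335
ΔCt(pH 5) = 29.220 − 17.995 = 11.225
ΔΔCt = 11.225 − 13.335 = -2.110
Fold change = 2^(−(-2.110)) = 2^2.110 = 4.3169

4.317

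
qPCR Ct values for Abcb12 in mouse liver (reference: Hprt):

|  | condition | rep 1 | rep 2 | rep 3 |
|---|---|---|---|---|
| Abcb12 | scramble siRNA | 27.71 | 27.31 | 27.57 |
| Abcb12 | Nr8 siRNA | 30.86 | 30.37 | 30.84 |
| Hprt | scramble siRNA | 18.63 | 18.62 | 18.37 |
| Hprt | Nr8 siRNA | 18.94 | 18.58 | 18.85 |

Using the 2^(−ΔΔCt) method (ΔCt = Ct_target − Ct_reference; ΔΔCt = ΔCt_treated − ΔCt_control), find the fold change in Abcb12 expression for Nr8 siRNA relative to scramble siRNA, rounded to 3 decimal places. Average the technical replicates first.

Mean Ct: Abcb12 scramble siRNA 27.530; Abcb12 Nr8 siRNA 30.690; Hprt scramble siRNA 18.540; Hprt Nr8 siRNA 18.790
ΔCt(scramble siRNA) = 27.530 − 18.540 = 8.990
ΔCt(Nr8 siRNA) = 30.690 − 18.790 = 11.900
ΔΔCt = 11.900 − 8.990 = 2.910
Fold change = 2^(−2.910) = 0.1330

0.133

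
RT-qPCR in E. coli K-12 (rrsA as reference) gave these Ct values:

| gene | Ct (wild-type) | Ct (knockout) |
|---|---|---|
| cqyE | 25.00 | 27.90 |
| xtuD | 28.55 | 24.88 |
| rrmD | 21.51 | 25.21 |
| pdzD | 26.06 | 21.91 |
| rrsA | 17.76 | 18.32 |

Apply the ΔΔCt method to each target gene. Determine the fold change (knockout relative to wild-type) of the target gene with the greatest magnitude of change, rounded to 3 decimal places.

26.173

cqyE: ΔΔCt = (27.90−18.32) − (25.00−17.76) = 9.58 − 7.24 = 2.34; fold change = 2^-2.34 = 0.198
xtuD: ΔΔCt = (24.88−18.32) − (28.55−17.76) = 6.56 − 10.79 = -4.23; fold change = 2^4.23 = 18.765
rrmD: ΔΔCt = (25.21−18.32) − (21.51−17.76) = 6.89 − 3.75 = 3.14; fold change = 2^-3.14 = 0.113
pdzD: ΔΔCt = (21.91−18.32) − (26.06−17.76) = 3.59 − 8.30 = -4.71; fold change = 2^4.71 = 26.173
pdzD has the largest |ΔΔCt| = 4.71.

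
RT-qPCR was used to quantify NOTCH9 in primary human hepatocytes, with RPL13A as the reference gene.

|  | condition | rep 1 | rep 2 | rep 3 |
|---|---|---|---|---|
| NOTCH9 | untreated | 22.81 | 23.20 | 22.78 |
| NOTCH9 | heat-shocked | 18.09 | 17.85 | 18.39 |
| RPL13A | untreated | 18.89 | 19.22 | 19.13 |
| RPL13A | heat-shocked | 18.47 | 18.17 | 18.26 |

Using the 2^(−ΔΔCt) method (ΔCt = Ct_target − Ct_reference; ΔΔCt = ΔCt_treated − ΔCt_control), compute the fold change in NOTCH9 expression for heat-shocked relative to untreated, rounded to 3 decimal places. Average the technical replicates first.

16.450

Mean Ct: NOTCH9 untreated 22.930; NOTCH9 heat-shocked 18.110; RPL13A untreated 19.080; RPL13A heat-shocked 18.300
ΔCt(untreated) = 22.930 − 19.080 = 3.850
ΔCt(heat-shocked) = 18.110 − 18.300 = -0.190
ΔΔCt = -0.190 − 3.850 = -4.040
Fold change = 2^(−(-4.040)) = 2^4.040 = 16.4498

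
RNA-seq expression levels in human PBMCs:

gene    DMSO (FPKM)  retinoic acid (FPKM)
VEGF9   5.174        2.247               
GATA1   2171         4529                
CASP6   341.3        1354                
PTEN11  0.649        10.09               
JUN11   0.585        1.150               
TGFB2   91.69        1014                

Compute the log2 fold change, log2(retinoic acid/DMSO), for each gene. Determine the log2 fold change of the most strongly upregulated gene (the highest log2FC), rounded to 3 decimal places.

3.959

log2(2.247/5.174) = -1.203  (VEGF9)
log2(4529/2171) = 1.061  (GATA1)
log2(1354/341.3) = 1.988  (CASP6)
log2(10.09/0.649) = 3.959  (PTEN11)
log2(1.150/0.585) = 0.975  (JUN11)
log2(1014/91.69) = 3.467  (TGFB2)
PTEN11 is most strongly upregulated.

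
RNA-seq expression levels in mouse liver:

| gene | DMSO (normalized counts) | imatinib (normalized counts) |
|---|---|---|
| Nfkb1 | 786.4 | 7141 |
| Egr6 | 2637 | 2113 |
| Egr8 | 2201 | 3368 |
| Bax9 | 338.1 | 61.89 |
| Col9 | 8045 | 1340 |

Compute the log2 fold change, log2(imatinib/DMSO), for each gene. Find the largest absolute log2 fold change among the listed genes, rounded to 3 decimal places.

log2(7141/786.4) = 3.183  (Nfkb1)
log2(2113/2637) = -0.320  (Egr6)
log2(3368/2201) = 0.614  (Egr8)
log2(61.89/338.1) = -2.450  (Bax9)
log2(1340/8045) = -2.586  (Col9)
The largest magnitude belongs to Nfkb1.

3.183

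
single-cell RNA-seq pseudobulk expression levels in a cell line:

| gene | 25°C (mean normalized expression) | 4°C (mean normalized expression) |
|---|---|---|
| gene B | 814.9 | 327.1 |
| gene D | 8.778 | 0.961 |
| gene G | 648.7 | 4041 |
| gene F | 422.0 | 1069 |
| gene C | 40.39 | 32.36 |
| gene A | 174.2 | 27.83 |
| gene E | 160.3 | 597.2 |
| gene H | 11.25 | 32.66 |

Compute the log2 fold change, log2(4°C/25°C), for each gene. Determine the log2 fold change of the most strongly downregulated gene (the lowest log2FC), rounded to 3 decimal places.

-3.191

log2(327.1/814.9) = -1.317  (gene B)
log2(0.961/8.778) = -3.191  (gene D)
log2(4041/648.7) = 2.639  (gene G)
log2(1069/422.0) = 1.341  (gene F)
log2(32.36/40.39) = -0.320  (gene C)
log2(27.83/174.2) = -2.646  (gene A)
log2(597.2/160.3) = 1.897  (gene E)
log2(32.66/11.25) = 1.538  (gene H)
gene D is most strongly downregulated.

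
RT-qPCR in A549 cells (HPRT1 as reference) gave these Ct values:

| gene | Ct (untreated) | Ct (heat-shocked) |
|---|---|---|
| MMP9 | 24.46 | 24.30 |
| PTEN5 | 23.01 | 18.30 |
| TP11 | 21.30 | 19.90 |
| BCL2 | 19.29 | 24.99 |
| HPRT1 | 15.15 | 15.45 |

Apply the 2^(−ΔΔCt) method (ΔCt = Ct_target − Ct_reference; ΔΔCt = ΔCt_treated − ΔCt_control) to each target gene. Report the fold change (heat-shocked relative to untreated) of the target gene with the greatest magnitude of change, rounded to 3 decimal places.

0.024

MMP9: ΔΔCt = (24.30−15.45) − (24.46−15.15) = 8.85 − 9.31 = -0.46; fold change = 2^0.46 = 1.376
PTEN5: ΔΔCt = (18.30−15.45) − (23.01−15.15) = 2.85 − 7.86 = -5.01; fold change = 2^5.01 = 32.223
TP11: ΔΔCt = (19.90−15.45) − (21.30−15.15) = 4.45 − 6.15 = -1.70; fold change = 2^1.70 = 3.249
BCL2: ΔΔCt = (24.99−15.45) − (19.29−15.15) = 9.54 − 4.14 = 5.40; fold change = 2^-5.40 = 0.024
BCL2 has the largest |ΔΔCt| = 5.40.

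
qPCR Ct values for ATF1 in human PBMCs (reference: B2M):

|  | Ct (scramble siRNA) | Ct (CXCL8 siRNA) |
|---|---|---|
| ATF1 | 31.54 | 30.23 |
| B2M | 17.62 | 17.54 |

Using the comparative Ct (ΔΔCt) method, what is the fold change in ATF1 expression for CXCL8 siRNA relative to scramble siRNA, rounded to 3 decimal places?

ΔCt(scramble siRNA) = 31.540 − 17.620 = 13.920
ΔCt(CXCL8 siRNA) = 30.230 − 17.540 = 12.690
ΔΔCt = 12.690 − 13.920 = -1.230
Fold change = 2^(−(-1.230)) = 2^1.230 = 2.3457

2.346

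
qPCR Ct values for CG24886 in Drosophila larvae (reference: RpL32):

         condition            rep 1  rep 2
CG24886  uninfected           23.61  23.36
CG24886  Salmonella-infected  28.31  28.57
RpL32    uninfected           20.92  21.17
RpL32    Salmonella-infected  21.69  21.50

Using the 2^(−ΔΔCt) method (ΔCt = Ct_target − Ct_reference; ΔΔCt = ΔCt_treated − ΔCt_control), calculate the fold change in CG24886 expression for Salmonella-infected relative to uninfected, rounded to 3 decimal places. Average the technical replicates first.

0.047

Mean Ct: CG24886 uninfected 23.485; CG24886 Salmonella-infected 28.440; RpL32 uninfected 21.045; RpL32 Salmonella-infected 21.595
ΔCt(uninfected) = 23.485 − 21.045 = 2.440
ΔCt(Salmonella-infected) = 28.440 − 21.595 = 6.845
ΔΔCt = 6.845 − 2.440 = 4.405
Fold change = 2^(−4.405) = 0.0472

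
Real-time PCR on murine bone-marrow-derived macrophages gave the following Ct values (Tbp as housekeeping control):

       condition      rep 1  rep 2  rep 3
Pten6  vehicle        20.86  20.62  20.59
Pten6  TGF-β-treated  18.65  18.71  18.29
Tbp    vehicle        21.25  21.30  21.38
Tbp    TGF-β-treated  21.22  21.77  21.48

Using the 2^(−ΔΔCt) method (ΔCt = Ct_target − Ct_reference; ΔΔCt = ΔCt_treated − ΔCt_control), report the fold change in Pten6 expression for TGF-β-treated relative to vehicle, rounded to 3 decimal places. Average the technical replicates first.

4.993

Mean Ct: Pten6 vehicle 20.690; Pten6 TGF-β-treated 18.550; Tbp vehicle 21.310; Tbp TGF-β-treated 21.490
ΔCt(vehicle) = 20.690 − 21.310 = -0.620
ΔCt(TGF-β-treated) = 18.550 − 21.490 = -2.940
ΔΔCt = -2.940 − (-0.620) = -2.320
Fold change = 2^(−(-2.320)) = 2^2.320 = 4.9933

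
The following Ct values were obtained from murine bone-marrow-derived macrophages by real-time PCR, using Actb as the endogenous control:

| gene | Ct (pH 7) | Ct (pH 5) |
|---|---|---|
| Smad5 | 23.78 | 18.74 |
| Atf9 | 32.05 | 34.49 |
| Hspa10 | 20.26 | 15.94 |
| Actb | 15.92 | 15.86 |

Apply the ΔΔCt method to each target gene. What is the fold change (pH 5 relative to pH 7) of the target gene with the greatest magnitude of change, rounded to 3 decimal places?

31.559

Smad5: ΔΔCt = (18.74−15.86) − (23.78−15.92) = 2.88 − 7.86 = -4.98; fold change = 2^4.98 = 31.559
Atf9: ΔΔCt = (34.49−15.86) − (32.05−15.92) = 18.63 − 16.13 = 2.50; fold change = 2^-2.50 = 0.177
Hspa10: ΔΔCt = (15.94−15.86) − (20.26−15.92) = 0.08 − 4.34 = -4.26; fold change = 2^4.26 = 19.160
Smad5 has the largest |ΔΔCt| = 4.98.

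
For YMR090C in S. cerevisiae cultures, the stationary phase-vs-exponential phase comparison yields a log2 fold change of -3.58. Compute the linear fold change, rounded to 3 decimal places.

Fold change = 2^(-3.58) = 0.0836

0.084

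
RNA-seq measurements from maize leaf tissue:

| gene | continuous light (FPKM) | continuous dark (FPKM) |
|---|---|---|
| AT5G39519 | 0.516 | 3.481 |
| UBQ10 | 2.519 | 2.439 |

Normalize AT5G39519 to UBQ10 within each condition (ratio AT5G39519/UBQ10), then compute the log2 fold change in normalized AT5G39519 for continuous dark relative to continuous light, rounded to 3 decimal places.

AT5G39519/UBQ10 (continuous light) = 0.516 / 2.519 = 0.20484
AT5G39519/UBQ10 (continuous dark) = 3.481 / 2.439 = 1.4272
Fold change = 1.4272 / 0.20484 = 6.9674
log2(6.9674) = 2.8006

2.801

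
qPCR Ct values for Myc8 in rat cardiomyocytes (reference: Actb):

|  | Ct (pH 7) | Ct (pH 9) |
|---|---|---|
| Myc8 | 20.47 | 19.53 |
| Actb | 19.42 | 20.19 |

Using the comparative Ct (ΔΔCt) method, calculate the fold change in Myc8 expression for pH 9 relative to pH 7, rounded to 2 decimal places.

3.27

ΔCt(pH 7) = 20.470 − 19.420 = 1.050
ΔCt(pH 9) = 19.530 − 20.190 = -0.660
ΔΔCt = -0.660 − 1.050 = -1.710
Fold change = 2^(−(-1.710)) = 2^1.710 = 3.272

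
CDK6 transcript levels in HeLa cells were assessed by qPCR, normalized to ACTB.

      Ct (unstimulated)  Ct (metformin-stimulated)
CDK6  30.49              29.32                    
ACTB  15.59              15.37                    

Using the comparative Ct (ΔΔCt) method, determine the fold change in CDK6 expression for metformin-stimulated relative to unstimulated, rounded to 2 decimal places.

1.93

ΔCt(unstimulated) = 30.490 − 15.590 = 14.900
ΔCt(metformin-stimulated) = 29.320 − 15.370 = 13.950
ΔΔCt = 13.950 − 14.900 = -0.950
Fold change = 2^(−(-0.950)) = 2^0.950 = 1.932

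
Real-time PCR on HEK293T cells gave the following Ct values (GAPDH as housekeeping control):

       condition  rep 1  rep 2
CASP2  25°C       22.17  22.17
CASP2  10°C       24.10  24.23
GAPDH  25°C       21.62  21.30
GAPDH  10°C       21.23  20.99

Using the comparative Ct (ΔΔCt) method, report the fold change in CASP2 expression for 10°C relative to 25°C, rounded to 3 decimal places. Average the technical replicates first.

0.197

Mean Ct: CASP2 25°C 22.170; CASP2 10°C 24.165; GAPDH 25°C 21.460; GAPDH 10°C 21.110
ΔCt(25°C) = 22.170 − 21.460 = 0.710
ΔCt(10°C) = 24.165 − 21.110 = 3.055
ΔΔCt = 3.055 − 0.710 = 2.345
Fold change = 2^(−2.345) = 0.1968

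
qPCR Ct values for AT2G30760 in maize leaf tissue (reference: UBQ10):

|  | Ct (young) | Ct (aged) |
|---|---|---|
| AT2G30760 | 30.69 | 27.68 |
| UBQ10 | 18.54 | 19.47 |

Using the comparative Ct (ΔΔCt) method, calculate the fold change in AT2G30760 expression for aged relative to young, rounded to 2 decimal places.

ΔCt(young) = 30.690 − 18.540 = 12.150
ΔCt(aged) = 27.680 − 19.470 = 8.210
ΔΔCt = 8.210 − 12.150 = -3.940
Fold change = 2^(−(-3.940)) = 2^3.940 = 15.348

15.35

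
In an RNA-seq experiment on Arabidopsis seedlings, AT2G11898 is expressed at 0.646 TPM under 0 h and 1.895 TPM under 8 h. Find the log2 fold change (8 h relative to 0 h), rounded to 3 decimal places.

1.553

Fold change = 1.895 / 0.646 = 2.9334
log2(2.9334) = 1.5526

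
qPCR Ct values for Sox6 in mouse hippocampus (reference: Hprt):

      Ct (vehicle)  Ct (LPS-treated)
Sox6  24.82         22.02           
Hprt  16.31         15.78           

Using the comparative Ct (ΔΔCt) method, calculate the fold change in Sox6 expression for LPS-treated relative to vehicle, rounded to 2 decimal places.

4.82

ΔCt(vehicle) = 24.820 − 16.310 = 8.510
ΔCt(LPS-treated) = 22.020 − 15.780 = 6.240
ΔΔCt = 6.240 − 8.510 = -2.270
Fold change = 2^(−(-2.270)) = 2^2.270 = 4.823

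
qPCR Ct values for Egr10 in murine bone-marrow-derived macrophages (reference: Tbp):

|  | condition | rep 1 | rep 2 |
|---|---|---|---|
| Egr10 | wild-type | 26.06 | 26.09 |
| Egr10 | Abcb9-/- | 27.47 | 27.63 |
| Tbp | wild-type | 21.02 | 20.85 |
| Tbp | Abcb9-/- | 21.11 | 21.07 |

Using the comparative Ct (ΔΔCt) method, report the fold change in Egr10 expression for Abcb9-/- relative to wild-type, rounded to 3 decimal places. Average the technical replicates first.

Mean Ct: Egr10 wild-type 26.075; Egr10 Abcb9-/- 27.550; Tbp wild-type 20.935; Tbp Abcb9-/- 21.090
ΔCt(wild-type) = 26.075 − 20.935 = 5.140
ΔCt(Abcb9-/-) = 27.550 − 21.090 = 6.460
ΔΔCt = 6.460 − 5.140 = 1.320
Fold change = 2^(−1.320) = 0.4005

0.401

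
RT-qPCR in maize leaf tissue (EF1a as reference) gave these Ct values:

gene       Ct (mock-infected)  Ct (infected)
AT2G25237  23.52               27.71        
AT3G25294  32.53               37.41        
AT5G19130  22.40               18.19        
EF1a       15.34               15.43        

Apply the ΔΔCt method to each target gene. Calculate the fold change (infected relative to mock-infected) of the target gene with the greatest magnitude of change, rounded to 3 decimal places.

0.036

AT2G25237: ΔΔCt = (27.71−15.43) − (23.52−15.34) = 12.28 − 8.18 = 4.10; fold change = 2^-4.10 = 0.058
AT3G25294: ΔΔCt = (37.41−15.43) − (32.53−15.34) = 21.98 − 17.19 = 4.79; fold change = 2^-4.79 = 0.036
AT5G19130: ΔΔCt = (18.19−15.43) − (22.40−15.34) = 2.76 − 7.06 = -4.30; fold change = 2^4.30 = 19.698
AT3G25294 has the largest |ΔΔCt| = 4.79.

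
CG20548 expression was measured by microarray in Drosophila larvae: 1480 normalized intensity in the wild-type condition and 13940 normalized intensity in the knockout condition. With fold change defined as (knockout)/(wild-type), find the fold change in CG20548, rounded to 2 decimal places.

Fold change = 13940 / 1480 = 9.419
CG20548 is upregulated.

9.42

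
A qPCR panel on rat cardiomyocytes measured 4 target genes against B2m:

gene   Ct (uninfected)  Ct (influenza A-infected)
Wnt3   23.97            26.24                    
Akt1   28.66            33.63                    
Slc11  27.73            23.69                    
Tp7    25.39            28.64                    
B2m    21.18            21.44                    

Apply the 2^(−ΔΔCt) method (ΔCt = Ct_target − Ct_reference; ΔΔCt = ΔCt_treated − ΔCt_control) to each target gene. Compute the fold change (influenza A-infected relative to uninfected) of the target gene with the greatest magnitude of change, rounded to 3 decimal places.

0.038

Wnt3: ΔΔCt = (26.24−21.44) − (23.97−21.18) = 4.80 − 2.79 = 2.01; fold change = 2^-2.01 = 0.248
Akt1: ΔΔCt = (33.63−21.44) − (28.66−21.18) = 12.19 − 7.48 = 4.71; fold change = 2^-4.71 = 0.038
Slc11: ΔΔCt = (23.69−21.44) − (27.73−21.18) = 2.25 − 6.55 = -4.30; fold change = 2^4.30 = 19.698
Tp7: ΔΔCt = (28.64−21.44) − (25.39−21.18) = 7.20 − 4.21 = 2.99; fold change = 2^-2.99 = 0.126
Akt1 has the largest |ΔΔCt| = 4.71.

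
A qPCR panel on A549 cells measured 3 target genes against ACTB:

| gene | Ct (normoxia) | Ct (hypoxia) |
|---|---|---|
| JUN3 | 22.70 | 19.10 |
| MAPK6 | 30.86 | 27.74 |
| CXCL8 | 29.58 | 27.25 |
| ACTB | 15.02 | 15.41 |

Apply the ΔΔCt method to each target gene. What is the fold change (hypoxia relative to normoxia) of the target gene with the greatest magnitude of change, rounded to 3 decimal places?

JUN3: ΔΔCt = (19.10−15.41) − (22.70−15.02) = 3.69 − 7.68 = -3.99; fold change = 2^3.99 = 15.889
MAPK6: ΔΔCt = (27.74−15.41) − (30.86−15.02) = 12.33 − 15.84 = -3.51; fold change = 2^3.51 = 11.392
CXCL8: ΔΔCt = (27.25−15.41) − (29.58−15.02) = 11.84 − 14.56 = -2.72; fold change = 2^2.72 = 6.589
JUN3 has the largest |ΔΔCt| = 3.99.

15.889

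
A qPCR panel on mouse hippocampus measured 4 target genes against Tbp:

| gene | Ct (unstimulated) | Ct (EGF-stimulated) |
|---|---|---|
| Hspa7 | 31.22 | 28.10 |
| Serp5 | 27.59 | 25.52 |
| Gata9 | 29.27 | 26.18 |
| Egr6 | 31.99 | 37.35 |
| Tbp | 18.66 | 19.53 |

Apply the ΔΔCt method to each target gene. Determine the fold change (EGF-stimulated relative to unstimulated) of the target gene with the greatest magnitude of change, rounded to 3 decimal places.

Hspa7: ΔΔCt = (28.10−19.53) − (31.22−18.66) = 8.57 − 12.56 = -3.99; fold change = 2^3.99 = 15.889
Serp5: ΔΔCt = (25.52−19.53) − (27.59−18.66) = 5.99 − 8.93 = -2.94; fold change = 2^2.94 = 7.674
Gata9: ΔΔCt = (26.18−19.53) − (29.27−18.66) = 6.65 − 10.61 = -3.96; fold change = 2^3.96 = 15.562
Egr6: ΔΔCt = (37.35−19.53) − (31.99−18.66) = 17.82 − 13.33 = 4.49; fold change = 2^-4.49 = 0.045
Egr6 has the largest |ΔΔCt| = 4.49.

0.045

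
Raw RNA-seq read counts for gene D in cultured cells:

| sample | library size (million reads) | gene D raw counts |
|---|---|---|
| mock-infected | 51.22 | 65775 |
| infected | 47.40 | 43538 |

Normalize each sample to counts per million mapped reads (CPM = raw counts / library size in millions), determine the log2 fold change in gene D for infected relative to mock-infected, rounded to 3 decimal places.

-0.483

CPM(mock-infected) = 65775 / 51.22 = 1284.1663
CPM(infected) = 43538 / 47.40 = 918.5232
Fold change = 918.5232 / 1284.1663 = 0.71527
log2(0.71527) = -0.4834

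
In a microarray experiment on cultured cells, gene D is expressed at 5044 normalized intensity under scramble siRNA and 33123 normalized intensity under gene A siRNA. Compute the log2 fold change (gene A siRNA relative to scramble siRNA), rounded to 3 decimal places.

2.715

Fold change = 33123 / 5044 = 6.5668
log2(6.5668) = 2.7152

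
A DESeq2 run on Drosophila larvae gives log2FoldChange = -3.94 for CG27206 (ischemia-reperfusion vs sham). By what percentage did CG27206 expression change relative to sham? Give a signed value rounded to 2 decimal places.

-93.48%

Fold change = 2^(-3.94) = 0.0652
Percent change = (FC − 1) × 100% = (0.0652 − 1) × 100 = -93.48%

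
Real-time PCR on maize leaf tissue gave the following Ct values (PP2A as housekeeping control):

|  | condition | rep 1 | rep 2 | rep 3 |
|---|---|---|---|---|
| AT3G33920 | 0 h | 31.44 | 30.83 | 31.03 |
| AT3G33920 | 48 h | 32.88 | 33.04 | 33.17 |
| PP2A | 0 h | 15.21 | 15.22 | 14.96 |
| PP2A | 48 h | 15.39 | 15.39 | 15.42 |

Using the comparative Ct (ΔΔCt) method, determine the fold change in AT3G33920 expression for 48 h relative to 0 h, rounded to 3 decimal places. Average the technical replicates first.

0.316

Mean Ct: AT3G33920 0 h 31.100; AT3G33920 48 h 33.030; PP2A 0 h 15.130; PP2A 48 h 15.400
ΔCt(0 h) = 31.100 − 15.130 = 15.970
ΔCt(48 h) = 33.030 − 15.400 = 17.630
ΔΔCt = 17.630 − 15.970 = 1.660
Fold change = 2^(−1.660) = 0.3164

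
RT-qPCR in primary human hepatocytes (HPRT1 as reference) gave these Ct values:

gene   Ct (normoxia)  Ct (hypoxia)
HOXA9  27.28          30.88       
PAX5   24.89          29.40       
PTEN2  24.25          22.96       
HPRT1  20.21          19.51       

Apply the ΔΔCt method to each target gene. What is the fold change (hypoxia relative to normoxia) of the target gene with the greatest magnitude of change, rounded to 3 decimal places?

HOXA9: ΔΔCt = (30.88−19.51) − (27.28−20.21) = 11.37 − 7.07 = 4.30; fold change = 2^-4.30 = 0.051
PAX5: ΔΔCt = (29.40−19.51) − (24.89−20.21) = 9.89 − 4.68 = 5.21; fold change = 2^-5.21 = 0.027
PTEN2: ΔΔCt = (22.96−19.51) − (24.25−20.21) = 3.45 − 4.04 = -0.59; fold change = 2^0.59 = 1.505
PAX5 has the largest |ΔΔCt| = 5.21.

0.027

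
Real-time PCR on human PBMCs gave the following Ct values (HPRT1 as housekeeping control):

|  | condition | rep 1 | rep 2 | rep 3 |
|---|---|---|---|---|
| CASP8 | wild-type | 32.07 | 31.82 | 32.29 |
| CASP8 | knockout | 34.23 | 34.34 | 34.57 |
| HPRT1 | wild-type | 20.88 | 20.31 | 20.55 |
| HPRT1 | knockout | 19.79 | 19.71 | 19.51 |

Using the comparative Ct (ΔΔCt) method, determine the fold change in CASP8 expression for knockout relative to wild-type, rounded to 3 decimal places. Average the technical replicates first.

Mean Ct: CASP8 wild-type 32.060; CASP8 knockout 34.380; HPRT1 wild-type 20.580; HPRT1 knockout 19.670
ΔCt(wild-type) = 32.060 − 20.580 = 11.480
ΔCt(knockout) = 34.380 − 19.670 = 14.710
ΔΔCt = 14.710 − 11.480 = 3.230
Fold change = 2^(−3.230) = 0.1066

0.107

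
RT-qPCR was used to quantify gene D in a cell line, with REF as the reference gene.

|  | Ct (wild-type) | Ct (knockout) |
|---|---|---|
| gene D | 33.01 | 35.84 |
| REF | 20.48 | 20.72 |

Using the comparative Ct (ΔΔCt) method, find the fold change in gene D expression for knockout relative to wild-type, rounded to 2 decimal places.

0.17

ΔCt(wild-type) = 33.010 − 20.480 = 12.530
ΔCt(knockout) = 35.840 − 20.720 = 15.120
ΔΔCt = 15.120 − 12.530 = 2.590
Fold change = 2^(−2.590) = 0.166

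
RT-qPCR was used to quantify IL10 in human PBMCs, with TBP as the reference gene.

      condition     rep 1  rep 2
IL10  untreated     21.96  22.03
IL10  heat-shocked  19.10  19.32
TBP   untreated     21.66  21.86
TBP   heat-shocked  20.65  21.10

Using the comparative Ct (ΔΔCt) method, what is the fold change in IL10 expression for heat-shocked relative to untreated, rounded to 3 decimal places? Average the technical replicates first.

Mean Ct: IL10 untreated 21.995; IL10 heat-shocked 19.210; TBP untreated 21.760; TBP heat-shocked 20.875
ΔCt(untreated) = 21.995 − 21.760 = 0.235
ΔCt(heat-shocked) = 19.210 − 20.875 = -1.665
ΔΔCt = -1.665 − 0.235 = -1.900
Fold change = 2^(−(-1.900)) = 2^1.900 = 3.7321

3.732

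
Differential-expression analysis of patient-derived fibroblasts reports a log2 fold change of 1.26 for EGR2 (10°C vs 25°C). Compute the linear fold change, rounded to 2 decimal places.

2.39

Fold change = 2^(1.26) = 2.395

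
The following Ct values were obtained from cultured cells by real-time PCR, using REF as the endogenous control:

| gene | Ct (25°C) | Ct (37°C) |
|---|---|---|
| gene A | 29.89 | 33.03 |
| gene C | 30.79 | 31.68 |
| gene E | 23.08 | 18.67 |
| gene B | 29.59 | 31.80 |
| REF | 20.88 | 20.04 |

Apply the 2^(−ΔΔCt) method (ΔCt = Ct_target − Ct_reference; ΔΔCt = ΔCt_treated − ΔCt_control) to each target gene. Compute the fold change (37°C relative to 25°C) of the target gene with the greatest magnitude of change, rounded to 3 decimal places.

gene A: ΔΔCt = (33.03−20.04) − (29.89−20.88) = 12.99 − 9.01 = 3.98; fold change = 2^-3.98 = 0.063
gene C: ΔΔCt = (31.68−20.04) − (30.79−20.88) = 11.64 − 9.91 = 1.73; fold change = 2^-1.73 = 0.301
gene E: ΔΔCt = (18.67−20.04) − (23.08−20.88) = -1.37 − 2.20 = -3.57; fold change = 2^3.57 = 11.876
gene B: ΔΔCt = (31.80−20.04) − (29.59−20.88) = 11.76 − 8.71 = 3.05; fold change = 2^-3.05 = 0.121
gene A has the largest |ΔΔCt| = 3.98.

0.063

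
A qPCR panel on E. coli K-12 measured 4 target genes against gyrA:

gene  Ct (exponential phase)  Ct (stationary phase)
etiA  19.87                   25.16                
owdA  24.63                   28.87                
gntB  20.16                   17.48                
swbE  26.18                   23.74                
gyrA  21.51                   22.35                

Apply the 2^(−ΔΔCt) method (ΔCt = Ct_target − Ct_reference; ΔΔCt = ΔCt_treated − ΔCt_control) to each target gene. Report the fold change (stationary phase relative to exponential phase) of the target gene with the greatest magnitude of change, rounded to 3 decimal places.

etiA: ΔΔCt = (25.16−22.35) − (19.87−21.51) = 2.81 − (-1.64) = 4.45; fold change = 2^-4.45 = 0.046
owdA: ΔΔCt = (28.87−22.35) − (24.63−21.51) = 6.52 − 3.12 = 3.40; fold change = 2^-3.40 = 0.095
gntB: ΔΔCt = (17.48−22.35) − (20.16−21.51) = -4.87 − (-1.35) = -3.52; fold change = 2^3.52 = 11.472
swbE: ΔΔCt = (23.74−22.35) − (26.18−21.51) = 1.39 − 4.67 = -3.28; fold change = 2^3.28 = 9.714
etiA has the largest |ΔΔCt| = 4.45.

0.046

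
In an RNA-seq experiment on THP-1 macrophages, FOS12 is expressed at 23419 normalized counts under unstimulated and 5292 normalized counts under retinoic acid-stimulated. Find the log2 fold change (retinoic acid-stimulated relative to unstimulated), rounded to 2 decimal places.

Fold change = 5292 / 23419 = 0.2260
log2(0.2260) = -2.146

-2.15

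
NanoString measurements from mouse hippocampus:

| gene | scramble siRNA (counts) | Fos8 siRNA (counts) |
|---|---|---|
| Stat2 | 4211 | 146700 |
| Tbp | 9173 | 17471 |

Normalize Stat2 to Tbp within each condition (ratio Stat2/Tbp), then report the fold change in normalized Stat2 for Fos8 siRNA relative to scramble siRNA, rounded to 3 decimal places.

18.291

Stat2/Tbp (scramble siRNA) = 4211 / 9173 = 0.45906
Stat2/Tbp (Fos8 siRNA) = 146700 / 17471 = 8.3968
Fold change = 8.3968 / 0.45906 = 18.2910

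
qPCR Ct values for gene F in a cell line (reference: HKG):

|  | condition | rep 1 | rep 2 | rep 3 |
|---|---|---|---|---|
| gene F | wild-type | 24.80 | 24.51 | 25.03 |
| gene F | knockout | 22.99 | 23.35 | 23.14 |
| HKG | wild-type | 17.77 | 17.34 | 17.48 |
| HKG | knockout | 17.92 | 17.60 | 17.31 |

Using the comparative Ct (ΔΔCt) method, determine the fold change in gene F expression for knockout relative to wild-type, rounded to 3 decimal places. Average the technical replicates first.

3.249

Mean Ct: gene F wild-type 24.780; gene F knockout 23.160; HKG wild-type 17.530; HKG knockout 17.610
ΔCt(wild-type) = 24.780 − 17.530 = 7.250
ΔCt(knockout) = 23.160 − 17.610 = 5.550
ΔΔCt = 5.550 − 7.250 = -1.700
Fold change = 2^(−(-1.700)) = 2^1.700 = 3.2490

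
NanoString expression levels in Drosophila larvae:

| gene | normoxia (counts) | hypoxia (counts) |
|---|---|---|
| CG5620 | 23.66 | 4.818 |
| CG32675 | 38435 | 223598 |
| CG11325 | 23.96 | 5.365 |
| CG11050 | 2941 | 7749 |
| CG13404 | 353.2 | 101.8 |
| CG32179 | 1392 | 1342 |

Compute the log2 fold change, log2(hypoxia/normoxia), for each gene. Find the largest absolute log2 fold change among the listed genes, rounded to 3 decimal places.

log2(4.818/23.66) = -2.296  (CG5620)
log2(223598/38435) = 2.540  (CG32675)
log2(5.365/23.96) = -2.159  (CG11325)
log2(7749/2941) = 1.398  (CG11050)
log2(101.8/353.2) = -1.795  (CG13404)
log2(1342/1392) = -0.053  (CG32179)
The largest magnitude belongs to CG32675.

2.540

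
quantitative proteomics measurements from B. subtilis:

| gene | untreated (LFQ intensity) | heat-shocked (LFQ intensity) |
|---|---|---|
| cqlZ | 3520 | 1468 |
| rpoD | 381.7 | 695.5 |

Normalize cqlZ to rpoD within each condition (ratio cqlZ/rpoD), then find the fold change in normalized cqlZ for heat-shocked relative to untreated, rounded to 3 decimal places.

cqlZ/rpoD (untreated) = 3520 / 381.7 = 9.2219
cqlZ/rpoD (heat-shocked) = 1468 / 695.5 = 2.1107
Fold change = 2.1107 / 9.2219 = 0.2289

0.229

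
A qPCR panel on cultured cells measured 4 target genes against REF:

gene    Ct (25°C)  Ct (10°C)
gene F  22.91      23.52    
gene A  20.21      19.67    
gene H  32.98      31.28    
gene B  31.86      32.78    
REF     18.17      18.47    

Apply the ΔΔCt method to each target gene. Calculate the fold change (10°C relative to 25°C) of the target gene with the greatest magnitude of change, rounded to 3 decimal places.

4.000

gene F: ΔΔCt = (23.52−18.47) − (22.91−18.17) = 5.05 − 4.74 = 0.31; fold change = 2^-0.31 = 0.807
gene A: ΔΔCt = (19.67−18.47) − (20.21−18.17) = 1.20 − 2.04 = -0.84; fold change = 2^0.84 = 1.790
gene H: ΔΔCt = (31.28−18.47) − (32.98−18.17) = 12.81 − 14.81 = -2.00; fold change = 2^2.00 = 4.000
gene B: ΔΔCt = (32.78−18.47) − (31.86−18.17) = 14.31 − 13.69 = 0.62; fold change = 2^-0.62 = 0.651
gene H has the largest |ΔΔCt| = 2.00.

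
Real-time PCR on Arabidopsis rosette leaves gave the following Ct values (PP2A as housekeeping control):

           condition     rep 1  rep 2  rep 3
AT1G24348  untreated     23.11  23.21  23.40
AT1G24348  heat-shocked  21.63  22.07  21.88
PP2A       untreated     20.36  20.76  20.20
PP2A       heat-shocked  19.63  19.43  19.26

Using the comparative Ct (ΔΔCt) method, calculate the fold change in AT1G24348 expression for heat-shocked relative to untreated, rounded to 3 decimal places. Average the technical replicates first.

Mean Ct: AT1G24348 untreated 23.240; AT1G24348 heat-shocked 21.860; PP2A untreated 20.440; PP2A heat-shocked 19.440
ΔCt(untreated) = 23.240 − 20.440 = 2.800
ΔCt(heat-shocked) = 21.860 − 19.440 = 2.420
ΔΔCt = 2.420 − 2.800 = -0.380
Fold change = 2^(−(-0.380)) = 2^0.380 = 1.3013

1.301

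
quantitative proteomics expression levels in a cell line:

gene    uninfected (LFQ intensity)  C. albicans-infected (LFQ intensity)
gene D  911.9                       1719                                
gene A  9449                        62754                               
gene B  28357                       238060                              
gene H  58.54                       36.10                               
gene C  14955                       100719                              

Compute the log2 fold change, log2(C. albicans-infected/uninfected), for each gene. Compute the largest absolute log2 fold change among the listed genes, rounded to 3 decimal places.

3.070

log2(1719/911.9) = 0.915  (gene D)
log2(62754/9449) = 2.731  (gene A)
log2(238060/28357) = 3.070  (gene B)
log2(36.10/58.54) = -0.697  (gene H)
log2(100719/14955) = 2.752  (gene C)
The largest magnitude belongs to gene B.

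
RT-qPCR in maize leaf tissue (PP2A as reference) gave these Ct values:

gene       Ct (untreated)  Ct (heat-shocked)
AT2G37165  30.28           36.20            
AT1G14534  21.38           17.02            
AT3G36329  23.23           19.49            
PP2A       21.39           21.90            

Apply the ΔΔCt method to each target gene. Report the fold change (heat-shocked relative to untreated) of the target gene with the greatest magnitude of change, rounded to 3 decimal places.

AT2G37165: ΔΔCt = (36.20−21.90) − (30.28−21.39) = 14.30 − 8.89 = 5.41; fold change = 2^-5.41 = 0.024
AT1G14534: ΔΔCt = (17.02−21.90) − (21.38−21.39) = -4.88 − (-0.01) = -4.87; fold change = 2^4.87 = 29.243
AT3G36329: ΔΔCt = (19.49−21.90) − (23.23−21.39) = -2.41 − 1.84 = -4.25; fold change = 2^4.25 = 19.027
AT2G37165 has the largest |ΔΔCt| = 5.41.

0.024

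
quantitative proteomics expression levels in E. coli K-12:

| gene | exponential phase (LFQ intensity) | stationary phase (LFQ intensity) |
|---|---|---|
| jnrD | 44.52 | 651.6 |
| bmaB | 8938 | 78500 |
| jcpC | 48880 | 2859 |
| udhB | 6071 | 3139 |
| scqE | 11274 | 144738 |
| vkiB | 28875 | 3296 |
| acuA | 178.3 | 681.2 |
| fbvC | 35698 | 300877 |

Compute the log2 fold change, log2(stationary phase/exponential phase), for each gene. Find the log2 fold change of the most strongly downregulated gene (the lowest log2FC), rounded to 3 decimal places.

log2(651.6/44.52) = 3.871  (jnrD)
log2(78500/8938) = 3.135  (bmaB)
log2(2859/48880) = -4.096  (jcpC)
log2(3139/6071) = -0.952  (udhB)
log2(144738/11274) = 3.682  (scqE)
log2(3296/28875) = -3.131  (vkiB)
log2(681.2/178.3) = 1.934  (acuA)
log2(300877/35698) = 3.075  (fbvC)
jcpC is most strongly downregulated.

-4.096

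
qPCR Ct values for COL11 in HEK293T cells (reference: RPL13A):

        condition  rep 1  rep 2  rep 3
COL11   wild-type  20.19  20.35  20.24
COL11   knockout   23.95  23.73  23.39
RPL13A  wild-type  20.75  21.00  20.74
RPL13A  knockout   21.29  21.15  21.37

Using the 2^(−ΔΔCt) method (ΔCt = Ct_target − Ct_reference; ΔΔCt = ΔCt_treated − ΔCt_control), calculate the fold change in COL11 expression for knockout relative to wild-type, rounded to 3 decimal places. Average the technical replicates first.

Mean Ct: COL11 wild-type 20.260; COL11 knockout 23.690; RPL13A wild-type 20.830; RPL13A knockout 21.270
ΔCt(wild-type) = 20.260 − 20.830 = -0.570
ΔCt(knockout) = 23.690 − 21.270 = 2.420
ΔΔCt = 2.420 − (-0.570) = 2.990
Fold change = 2^(−2.990) = 0.1259

0.126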